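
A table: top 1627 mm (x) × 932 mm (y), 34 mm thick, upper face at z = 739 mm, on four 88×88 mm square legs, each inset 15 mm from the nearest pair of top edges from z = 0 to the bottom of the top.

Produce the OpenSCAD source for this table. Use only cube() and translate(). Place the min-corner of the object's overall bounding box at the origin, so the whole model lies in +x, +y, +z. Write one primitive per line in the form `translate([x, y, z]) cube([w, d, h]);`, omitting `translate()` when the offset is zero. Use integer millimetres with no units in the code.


translate([0, 0, 705]) cube([1627, 932, 34]);
translate([15, 15, 0]) cube([88, 88, 705]);
translate([1524, 15, 0]) cube([88, 88, 705]);
translate([15, 829, 0]) cube([88, 88, 705]);
translate([1524, 829, 0]) cube([88, 88, 705]);


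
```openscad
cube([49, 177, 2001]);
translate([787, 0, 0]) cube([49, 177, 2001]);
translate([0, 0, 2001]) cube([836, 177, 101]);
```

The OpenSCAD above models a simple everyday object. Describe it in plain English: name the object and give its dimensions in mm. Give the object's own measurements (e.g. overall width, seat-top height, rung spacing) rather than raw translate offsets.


A door frame. The clear opening is 738 mm wide and 2001 mm high. Two 49 mm wide jambs, 177 mm deep, stand either side of the opening from the floor to the top of the opening. A 101 mm thick head sits across the top of both jambs, spanning the full outside width of the frame.


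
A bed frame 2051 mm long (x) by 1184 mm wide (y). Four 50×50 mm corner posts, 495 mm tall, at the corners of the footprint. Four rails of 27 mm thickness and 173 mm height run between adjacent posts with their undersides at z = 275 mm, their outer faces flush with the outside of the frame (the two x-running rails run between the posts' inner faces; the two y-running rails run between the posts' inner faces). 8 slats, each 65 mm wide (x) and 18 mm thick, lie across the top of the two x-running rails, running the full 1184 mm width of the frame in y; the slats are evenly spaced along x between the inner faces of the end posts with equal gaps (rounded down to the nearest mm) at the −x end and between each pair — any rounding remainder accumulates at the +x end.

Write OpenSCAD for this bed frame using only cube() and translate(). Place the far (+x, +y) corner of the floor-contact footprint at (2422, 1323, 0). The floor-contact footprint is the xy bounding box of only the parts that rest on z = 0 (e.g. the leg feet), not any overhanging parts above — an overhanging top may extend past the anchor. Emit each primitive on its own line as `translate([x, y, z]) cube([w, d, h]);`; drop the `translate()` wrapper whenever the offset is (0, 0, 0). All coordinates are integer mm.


translate([371, 139, 0]) cube([50, 50, 495]);
translate([371, 1273, 0]) cube([50, 50, 495]);
translate([2372, 139, 0]) cube([50, 50, 495]);
translate([2372, 1273, 0]) cube([50, 50, 495]);
translate([421, 139, 275]) cube([1951, 27, 173]);
translate([421, 1296, 275]) cube([1951, 27, 173]);
translate([371, 189, 275]) cube([27, 1084, 173]);
translate([2395, 189, 275]) cube([27, 1084, 173]);
translate([580, 139, 448]) cube([65, 1184, 18]);
translate([804, 139, 448]) cube([65, 1184, 18]);
translate([1028, 139, 448]) cube([65, 1184, 18]);
translate([1252, 139, 448]) cube([65, 1184, 18]);
translate([1476, 139, 448]) cube([65, 1184, 18]);
translate([1700, 139, 448]) cube([65, 1184, 18]);
translate([1924, 139, 448]) cube([65, 1184, 18]);
translate([2148, 139, 448]) cube([65, 1184, 18]);


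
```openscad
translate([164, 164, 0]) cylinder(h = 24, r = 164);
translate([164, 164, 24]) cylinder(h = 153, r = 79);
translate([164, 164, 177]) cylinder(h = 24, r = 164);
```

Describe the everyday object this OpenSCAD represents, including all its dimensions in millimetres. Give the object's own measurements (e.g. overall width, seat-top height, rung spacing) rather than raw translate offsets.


A spool: two coaxial disc flanges of radius 164 mm and thickness 24 mm, joined by a core cylinder of radius 79 mm and height 153 mm. The lower flange rests on z = 0 and the three cylinders share a vertical axis.


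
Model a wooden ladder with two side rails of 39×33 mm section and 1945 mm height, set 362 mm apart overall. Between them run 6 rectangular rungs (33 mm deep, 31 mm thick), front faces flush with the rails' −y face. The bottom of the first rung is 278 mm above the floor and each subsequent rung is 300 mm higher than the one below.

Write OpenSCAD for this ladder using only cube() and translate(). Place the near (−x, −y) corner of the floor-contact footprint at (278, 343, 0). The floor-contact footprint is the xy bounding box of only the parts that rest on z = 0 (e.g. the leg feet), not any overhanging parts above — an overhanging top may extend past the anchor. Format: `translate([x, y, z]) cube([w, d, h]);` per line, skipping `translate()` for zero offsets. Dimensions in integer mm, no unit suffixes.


// rung span = 362 - 2*39 = 284
// rung[k] z = 278 + k*300
translate([278, 343, 0]) cube([39, 33, 1945]);
translate([601, 343, 0]) cube([39, 33, 1945]);
translate([317, 343, 278]) cube([284, 33, 31]);
translate([317, 343, 578]) cube([284, 33, 31]);
translate([317, 343, 878]) cube([284, 33, 31]);
translate([317, 343, 1178]) cube([284, 33, 31]);
translate([317, 343, 1478]) cube([284, 33, 31]);
translate([317, 343, 1778]) cube([284, 33, 31]);


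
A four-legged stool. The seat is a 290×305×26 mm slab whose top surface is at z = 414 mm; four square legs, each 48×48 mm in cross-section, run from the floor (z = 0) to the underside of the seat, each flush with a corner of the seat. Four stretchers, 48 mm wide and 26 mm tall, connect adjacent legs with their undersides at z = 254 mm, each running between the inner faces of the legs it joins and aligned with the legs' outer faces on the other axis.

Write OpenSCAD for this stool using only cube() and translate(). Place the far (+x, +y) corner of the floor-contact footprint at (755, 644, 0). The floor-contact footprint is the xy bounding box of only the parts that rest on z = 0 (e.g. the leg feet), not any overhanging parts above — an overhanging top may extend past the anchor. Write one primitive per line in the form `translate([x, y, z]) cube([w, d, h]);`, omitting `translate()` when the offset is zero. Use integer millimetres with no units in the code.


translate([465, 339, 388]) cube([290, 305, 26]);
translate([465, 339, 0]) cube([48, 48, 388]);
translate([707, 339, 0]) cube([48, 48, 388]);
translate([465, 596, 0]) cube([48, 48, 388]);
translate([707, 596, 0]) cube([48, 48, 388]);
translate([513, 339, 254]) cube([194, 48, 26]);
translate([513, 596, 254]) cube([194, 48, 26]);
translate([465, 387, 254]) cube([48, 209, 26]);
translate([707, 387, 254]) cube([48, 209, 26]);


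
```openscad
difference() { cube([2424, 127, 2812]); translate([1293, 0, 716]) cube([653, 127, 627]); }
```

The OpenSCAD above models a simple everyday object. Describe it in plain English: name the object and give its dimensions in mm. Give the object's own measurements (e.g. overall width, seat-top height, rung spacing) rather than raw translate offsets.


A wall 2424 mm long (x), 127 mm thick (y), 2812 mm tall, with a rectangular window opening cut through it. The opening is 653 mm wide and 627 mm tall; its sill is at z = 716 mm and its near (−x) edge is 1293 mm from the wall's −x end. The opening passes through the full wall thickness.


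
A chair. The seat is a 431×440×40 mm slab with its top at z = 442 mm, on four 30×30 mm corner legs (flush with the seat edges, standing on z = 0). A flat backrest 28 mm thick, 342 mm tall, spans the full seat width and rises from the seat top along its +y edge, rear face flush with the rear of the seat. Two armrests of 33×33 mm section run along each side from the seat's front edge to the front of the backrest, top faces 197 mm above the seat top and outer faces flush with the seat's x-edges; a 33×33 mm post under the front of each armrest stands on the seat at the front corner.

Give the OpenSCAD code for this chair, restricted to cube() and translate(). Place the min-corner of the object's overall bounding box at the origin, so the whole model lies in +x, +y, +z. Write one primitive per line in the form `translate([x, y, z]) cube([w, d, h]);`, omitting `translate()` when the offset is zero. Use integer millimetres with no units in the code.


// leg_h = 442 - 40 = 402
// arm post h = 197 - 33 = 164
translate([0, 0, 402]) cube([431, 440, 40]);
cube([30, 30, 402]);
translate([401, 0, 0]) cube([30, 30, 402]);
translate([0, 410, 0]) cube([30, 30, 402]);
translate([401, 410, 0]) cube([30, 30, 402]);
translate([0, 412, 442]) cube([431, 28, 342]);
translate([0, 0, 606]) cube([33, 412, 33]);
translate([398, 0, 606]) cube([33, 412, 33]);
translate([0, 0, 442]) cube([33, 33, 164]);
translate([398, 0, 442]) cube([33, 33, 164]);


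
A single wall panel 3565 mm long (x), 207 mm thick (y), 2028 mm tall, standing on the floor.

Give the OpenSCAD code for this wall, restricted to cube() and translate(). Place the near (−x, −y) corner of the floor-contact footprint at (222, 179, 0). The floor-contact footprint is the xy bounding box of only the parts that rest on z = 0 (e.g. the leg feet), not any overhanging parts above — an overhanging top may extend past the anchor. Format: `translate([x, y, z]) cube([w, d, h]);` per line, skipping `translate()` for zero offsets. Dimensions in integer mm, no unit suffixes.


translate([222, 179, 0]) cube([3565, 207, 2028]);


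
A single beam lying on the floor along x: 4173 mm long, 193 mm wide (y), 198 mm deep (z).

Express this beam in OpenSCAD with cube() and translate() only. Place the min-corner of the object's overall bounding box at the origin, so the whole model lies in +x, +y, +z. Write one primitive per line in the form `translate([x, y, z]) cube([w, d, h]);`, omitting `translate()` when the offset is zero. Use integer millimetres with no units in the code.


cube([4173, 193, 198]);


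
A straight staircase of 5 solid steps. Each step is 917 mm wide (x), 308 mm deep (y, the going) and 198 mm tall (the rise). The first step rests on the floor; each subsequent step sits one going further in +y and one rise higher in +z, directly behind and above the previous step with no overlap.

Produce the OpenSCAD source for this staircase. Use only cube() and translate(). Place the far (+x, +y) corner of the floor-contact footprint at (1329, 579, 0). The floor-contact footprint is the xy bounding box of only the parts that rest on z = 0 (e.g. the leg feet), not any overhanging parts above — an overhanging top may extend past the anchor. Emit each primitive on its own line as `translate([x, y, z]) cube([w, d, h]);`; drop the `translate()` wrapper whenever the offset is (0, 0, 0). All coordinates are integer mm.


translate([412, 271, 0]) cube([917, 308, 198]);
translate([412, 579, 198]) cube([917, 308, 198]);
translate([412, 887, 396]) cube([917, 308, 198]);
translate([412, 1195, 594]) cube([917, 308, 198]);
translate([412, 1503, 792]) cube([917, 308, 198]);


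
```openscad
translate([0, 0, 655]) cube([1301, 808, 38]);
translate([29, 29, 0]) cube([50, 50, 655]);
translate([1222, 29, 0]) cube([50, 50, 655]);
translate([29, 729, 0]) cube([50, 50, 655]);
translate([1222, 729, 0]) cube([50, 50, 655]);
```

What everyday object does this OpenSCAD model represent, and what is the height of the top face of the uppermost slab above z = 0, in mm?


A table. The table height is 693 mm.

A 1301×808×38 slab sits at z = 655 on four 50 mm square posts — a table. The top surface is at 655 + 38 = 693 mm.


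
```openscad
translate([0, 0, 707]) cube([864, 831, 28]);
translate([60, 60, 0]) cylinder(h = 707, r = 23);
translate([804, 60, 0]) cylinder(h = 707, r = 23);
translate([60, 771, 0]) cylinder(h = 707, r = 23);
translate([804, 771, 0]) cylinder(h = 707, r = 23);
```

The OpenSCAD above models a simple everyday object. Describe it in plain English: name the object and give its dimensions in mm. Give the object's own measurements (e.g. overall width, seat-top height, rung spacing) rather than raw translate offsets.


A rectangular dining table. The top is 864×831×28 mm with its upper surface at z = 735 mm. It stands on four round legs of 46 mm diameter, each leg's bounding box inset 37 mm from the nearest pair of top edges, running from the floor to the underside of the top.


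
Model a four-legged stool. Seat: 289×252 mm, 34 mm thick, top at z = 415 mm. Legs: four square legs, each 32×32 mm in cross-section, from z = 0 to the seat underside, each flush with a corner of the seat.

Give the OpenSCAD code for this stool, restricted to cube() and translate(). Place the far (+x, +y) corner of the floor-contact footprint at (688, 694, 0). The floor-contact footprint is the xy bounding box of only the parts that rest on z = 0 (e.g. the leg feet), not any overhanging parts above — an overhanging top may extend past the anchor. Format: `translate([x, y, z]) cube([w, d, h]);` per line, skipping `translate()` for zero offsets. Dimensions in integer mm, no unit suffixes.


translate([399, 442, 381]) cube([289, 252, 34]);
translate([399, 442, 0]) cube([32, 32, 381]);
translate([656, 442, 0]) cube([32, 32, 381]);
translate([399, 662, 0]) cube([32, 32, 381]);
translate([656, 662, 0]) cube([32, 32, 381]);


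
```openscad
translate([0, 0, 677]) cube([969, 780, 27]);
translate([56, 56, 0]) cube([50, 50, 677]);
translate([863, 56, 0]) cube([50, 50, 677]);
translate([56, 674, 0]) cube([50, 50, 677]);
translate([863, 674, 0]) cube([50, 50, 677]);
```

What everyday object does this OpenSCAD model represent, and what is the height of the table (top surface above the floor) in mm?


A table. The table height is 704 mm.

A 969×780×27 slab sits at z = 677 on four 50 mm square posts — a table. The top surface is at 677 + 27 = 704 mm.


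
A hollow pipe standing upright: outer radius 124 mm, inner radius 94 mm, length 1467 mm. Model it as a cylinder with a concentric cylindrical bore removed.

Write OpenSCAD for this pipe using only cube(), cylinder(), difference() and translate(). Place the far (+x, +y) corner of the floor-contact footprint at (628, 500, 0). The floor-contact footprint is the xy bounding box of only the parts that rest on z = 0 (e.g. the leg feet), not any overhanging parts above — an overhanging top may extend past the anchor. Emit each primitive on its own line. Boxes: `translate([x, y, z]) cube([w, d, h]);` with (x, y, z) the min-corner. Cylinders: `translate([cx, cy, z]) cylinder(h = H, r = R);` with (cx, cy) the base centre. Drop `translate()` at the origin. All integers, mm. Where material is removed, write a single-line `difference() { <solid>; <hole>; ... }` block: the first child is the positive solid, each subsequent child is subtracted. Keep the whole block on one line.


difference() { translate([504, 376, 0]) cylinder(h = 1467, r = 124); translate([504, 376, 0]) cylinder(h = 1467, r = 94); }


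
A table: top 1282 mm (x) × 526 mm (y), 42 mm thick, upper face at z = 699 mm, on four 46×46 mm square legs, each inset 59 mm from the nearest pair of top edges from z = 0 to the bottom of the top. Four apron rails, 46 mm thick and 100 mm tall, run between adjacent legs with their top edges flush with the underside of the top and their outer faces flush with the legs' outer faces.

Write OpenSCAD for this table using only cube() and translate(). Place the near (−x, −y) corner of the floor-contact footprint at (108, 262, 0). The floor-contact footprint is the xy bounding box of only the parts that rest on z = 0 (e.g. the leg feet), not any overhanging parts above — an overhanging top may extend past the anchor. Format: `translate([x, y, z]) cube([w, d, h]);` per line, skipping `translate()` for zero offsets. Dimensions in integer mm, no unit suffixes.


translate([49, 203, 657]) cube([1282, 526, 42]);
translate([108, 262, 0]) cube([46, 46, 657]);
translate([1226, 262, 0]) cube([46, 46, 657]);
translate([108, 624, 0]) cube([46, 46, 657]);
translate([1226, 624, 0]) cube([46, 46, 657]);
translate([154, 262, 557]) cube([1072, 46, 100]);
translate([154, 624, 557]) cube([1072, 46, 100]);
translate([108, 308, 557]) cube([46, 316, 100]);
translate([1226, 308, 557]) cube([46, 316, 100]);


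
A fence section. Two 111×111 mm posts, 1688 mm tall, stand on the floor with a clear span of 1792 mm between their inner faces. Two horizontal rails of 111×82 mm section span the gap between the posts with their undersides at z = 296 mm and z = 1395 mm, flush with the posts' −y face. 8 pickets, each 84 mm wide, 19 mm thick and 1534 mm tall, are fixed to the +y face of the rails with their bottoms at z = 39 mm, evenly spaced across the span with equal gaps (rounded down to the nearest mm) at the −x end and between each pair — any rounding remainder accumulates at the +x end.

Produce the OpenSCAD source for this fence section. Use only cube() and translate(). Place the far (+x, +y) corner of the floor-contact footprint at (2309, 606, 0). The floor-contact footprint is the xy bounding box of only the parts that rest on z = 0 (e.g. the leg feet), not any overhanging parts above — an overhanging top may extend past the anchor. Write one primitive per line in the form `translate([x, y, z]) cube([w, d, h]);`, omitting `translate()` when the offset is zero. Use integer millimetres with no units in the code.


translate([295, 495, 0]) cube([111, 111, 1688]);
translate([2198, 495, 0]) cube([111, 111, 1688]);
translate([406, 495, 296]) cube([1792, 111, 82]);
translate([406, 495, 1395]) cube([1792, 111, 82]);
translate([530, 606, 39]) cube([84, 19, 1534]);
translate([738, 606, 39]) cube([84, 19, 1534]);
translate([946, 606, 39]) cube([84, 19, 1534]);
translate([1154, 606, 39]) cube([84, 19, 1534]);
translate([1362, 606, 39]) cube([84, 19, 1534]);
translate([1570, 606, 39]) cube([84, 19, 1534]);
translate([1778, 606, 39]) cube([84, 19, 1534]);
translate([1986, 606, 39]) cube([84, 19, 1534]);


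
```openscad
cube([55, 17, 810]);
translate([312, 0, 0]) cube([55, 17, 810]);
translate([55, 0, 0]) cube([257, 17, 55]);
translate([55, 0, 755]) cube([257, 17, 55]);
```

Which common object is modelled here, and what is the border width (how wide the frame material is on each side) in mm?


A picture frame. The border width is 55 mm.

Four thin pieces enclosing a rectangular opening — a picture frame. The two full-height stiles are 810 mm tall; the top rail sits at z = 755 and is 55 mm tall, so the border above the opening is 810 − 755 = 55 mm, matching the stile x-width.


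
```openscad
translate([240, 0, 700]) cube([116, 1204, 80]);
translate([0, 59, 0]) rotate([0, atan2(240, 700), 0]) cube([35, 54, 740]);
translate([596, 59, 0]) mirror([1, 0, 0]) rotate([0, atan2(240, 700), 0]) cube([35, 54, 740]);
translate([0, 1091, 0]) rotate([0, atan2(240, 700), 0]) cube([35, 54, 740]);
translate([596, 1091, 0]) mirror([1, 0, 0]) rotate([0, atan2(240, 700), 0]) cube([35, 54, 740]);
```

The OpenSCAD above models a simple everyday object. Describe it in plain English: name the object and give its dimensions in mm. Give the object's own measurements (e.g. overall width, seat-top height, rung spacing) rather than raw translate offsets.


A sawhorse. A 116×1204×80 mm beam (x, y, z) sits on two A-frame leg pairs. Each pair is two raked legs of 35×54 mm section (54 mm along y) splaying symmetrically in x. Each leg rises 700 mm vertically over 240 mm of horizontal reach and is 740 mm long along its own axis. Every leg's outer bottom edge rests on the floor and its outer top edge meets a bottom edge of the beam — the left legs (tilting toward +x) meet the beam's −x bottom edge, the right legs (their mirror images, tilting toward −x) meet its +x bottom edge — so the leg tops tuck under the beam, the beam's underside is 700 mm above the floor, and the feet are 596 mm apart outside-to-outside with the beam centred between them. The two leg pairs are set in 59 mm from either end of the beam.


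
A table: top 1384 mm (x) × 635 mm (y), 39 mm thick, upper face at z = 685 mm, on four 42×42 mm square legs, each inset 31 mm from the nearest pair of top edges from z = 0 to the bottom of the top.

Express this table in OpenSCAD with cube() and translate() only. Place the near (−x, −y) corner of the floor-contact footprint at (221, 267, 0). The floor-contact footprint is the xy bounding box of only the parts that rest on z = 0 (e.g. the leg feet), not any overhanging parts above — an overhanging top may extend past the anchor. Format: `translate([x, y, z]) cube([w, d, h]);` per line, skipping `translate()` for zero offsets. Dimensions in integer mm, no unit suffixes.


translate([190, 236, 646]) cube([1384, 635, 39]);
translate([221, 267, 0]) cube([42, 42, 646]);
translate([1501, 267, 0]) cube([42, 42, 646]);
translate([221, 798, 0]) cube([42, 42, 646]);
translate([1501, 798, 0]) cube([42, 42, 646]);


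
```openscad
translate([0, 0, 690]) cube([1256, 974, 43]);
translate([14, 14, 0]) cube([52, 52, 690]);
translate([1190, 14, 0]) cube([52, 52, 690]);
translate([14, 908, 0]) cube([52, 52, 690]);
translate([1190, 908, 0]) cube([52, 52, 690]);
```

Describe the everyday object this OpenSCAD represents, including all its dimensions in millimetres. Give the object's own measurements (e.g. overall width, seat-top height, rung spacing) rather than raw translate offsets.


A rectangular dining table. The top is 1256×974×43 mm with its upper surface at z = 733 mm. It stands on four 52×52 mm square legs, each inset 14 mm from the nearest pair of top edges, running from the floor to the underside of the top.


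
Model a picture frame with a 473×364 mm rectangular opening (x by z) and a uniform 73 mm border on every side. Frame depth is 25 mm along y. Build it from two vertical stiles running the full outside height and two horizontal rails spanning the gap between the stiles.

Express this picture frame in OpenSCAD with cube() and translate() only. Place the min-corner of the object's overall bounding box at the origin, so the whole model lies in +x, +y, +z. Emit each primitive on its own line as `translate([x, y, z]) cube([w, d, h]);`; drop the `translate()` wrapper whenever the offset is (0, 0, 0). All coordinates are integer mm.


cube([73, 25, 510]);
translate([546, 0, 0]) cube([73, 25, 510]);
translate([73, 0, 0]) cube([473, 25, 73]);
translate([73, 0, 437]) cube([473, 25, 73]);


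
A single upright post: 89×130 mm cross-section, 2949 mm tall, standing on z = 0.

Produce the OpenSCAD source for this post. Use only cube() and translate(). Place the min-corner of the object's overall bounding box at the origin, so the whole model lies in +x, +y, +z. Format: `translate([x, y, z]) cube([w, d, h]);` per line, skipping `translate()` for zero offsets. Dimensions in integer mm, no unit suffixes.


cube([89, 130, 2949]);


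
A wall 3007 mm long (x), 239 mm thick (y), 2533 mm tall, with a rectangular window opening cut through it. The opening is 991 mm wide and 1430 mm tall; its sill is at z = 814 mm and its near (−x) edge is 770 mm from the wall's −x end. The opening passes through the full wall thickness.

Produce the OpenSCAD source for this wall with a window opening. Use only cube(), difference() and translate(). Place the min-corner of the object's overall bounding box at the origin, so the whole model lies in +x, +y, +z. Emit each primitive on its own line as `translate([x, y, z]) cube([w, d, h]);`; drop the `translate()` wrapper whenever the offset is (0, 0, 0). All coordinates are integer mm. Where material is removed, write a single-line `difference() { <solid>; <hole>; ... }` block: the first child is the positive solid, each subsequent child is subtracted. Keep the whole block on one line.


difference() { cube([3007, 239, 2533]); translate([770, 0, 814]) cube([991, 239, 1430]); }


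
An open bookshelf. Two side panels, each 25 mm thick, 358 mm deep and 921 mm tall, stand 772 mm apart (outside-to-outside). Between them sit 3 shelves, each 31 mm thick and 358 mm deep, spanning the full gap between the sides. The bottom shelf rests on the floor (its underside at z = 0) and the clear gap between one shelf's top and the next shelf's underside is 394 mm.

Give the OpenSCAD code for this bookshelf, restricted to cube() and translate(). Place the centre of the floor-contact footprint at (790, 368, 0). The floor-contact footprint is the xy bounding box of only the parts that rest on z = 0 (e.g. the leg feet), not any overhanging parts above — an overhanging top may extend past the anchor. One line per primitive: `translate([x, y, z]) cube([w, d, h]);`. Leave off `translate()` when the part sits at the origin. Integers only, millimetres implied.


translate([404, 189, 0]) cube([25, 358, 921]);
translate([1151, 189, 0]) cube([25, 358, 921]);
translate([429, 189, 0]) cube([722, 358, 31]);
translate([429, 189, 425]) cube([722, 358, 31]);
translate([429, 189, 850]) cube([722, 358, 31]);


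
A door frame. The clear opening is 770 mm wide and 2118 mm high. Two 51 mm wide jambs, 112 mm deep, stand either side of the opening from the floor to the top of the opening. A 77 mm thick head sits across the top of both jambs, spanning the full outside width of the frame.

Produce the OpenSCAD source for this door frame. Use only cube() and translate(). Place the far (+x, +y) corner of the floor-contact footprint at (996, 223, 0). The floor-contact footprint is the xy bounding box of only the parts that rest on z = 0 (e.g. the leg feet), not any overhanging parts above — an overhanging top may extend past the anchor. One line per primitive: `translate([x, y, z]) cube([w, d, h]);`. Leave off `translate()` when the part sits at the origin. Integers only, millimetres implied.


translate([124, 111, 0]) cube([51, 112, 2118]);
translate([945, 111, 0]) cube([51, 112, 2118]);
translate([124, 111, 2118]) cube([872, 112, 77]);


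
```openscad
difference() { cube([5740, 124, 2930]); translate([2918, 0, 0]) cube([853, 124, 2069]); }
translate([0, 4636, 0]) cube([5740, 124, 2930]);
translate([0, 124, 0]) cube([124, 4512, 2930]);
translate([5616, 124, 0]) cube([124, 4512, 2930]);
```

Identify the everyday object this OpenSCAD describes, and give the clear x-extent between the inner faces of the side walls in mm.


A single room. The interior width is 5492 mm.

Four walls enclosing a rectangle with a door in the front wall — a room. Outside width 5740 minus two 124 mm walls gives 5492 mm.


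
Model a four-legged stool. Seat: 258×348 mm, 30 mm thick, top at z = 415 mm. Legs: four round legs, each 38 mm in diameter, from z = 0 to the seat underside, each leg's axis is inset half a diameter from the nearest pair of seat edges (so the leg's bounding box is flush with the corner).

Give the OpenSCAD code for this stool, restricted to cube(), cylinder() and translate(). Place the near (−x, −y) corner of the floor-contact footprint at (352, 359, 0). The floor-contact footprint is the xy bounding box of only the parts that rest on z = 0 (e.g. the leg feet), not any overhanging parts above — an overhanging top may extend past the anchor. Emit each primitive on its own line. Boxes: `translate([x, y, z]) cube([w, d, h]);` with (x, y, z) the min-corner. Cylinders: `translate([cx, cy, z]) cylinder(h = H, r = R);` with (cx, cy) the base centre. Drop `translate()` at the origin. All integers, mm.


translate([352, 359, 385]) cube([258, 348, 30]);
translate([371, 378, 0]) cylinder(h = 385, r = 19);
translate([591, 378, 0]) cylinder(h = 385, r = 19);
translate([371, 688, 0]) cylinder(h = 385, r = 19);
translate([591, 688, 0]) cylinder(h = 385, r = 19);


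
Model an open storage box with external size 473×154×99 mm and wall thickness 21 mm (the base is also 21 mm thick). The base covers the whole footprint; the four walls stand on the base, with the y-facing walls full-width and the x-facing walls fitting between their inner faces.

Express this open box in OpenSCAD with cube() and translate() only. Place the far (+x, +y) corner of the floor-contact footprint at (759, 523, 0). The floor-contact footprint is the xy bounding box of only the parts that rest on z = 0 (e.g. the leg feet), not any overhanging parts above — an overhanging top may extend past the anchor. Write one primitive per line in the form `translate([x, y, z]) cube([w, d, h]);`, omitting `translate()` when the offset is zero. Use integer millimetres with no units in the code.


translate([286, 369, 0]) cube([473, 154, 21]);
translate([286, 369, 21]) cube([473, 21, 78]);
translate([286, 502, 21]) cube([473, 21, 78]);
translate([286, 390, 21]) cube([21, 112, 78]);
translate([738, 390, 21]) cube([21, 112, 78]);


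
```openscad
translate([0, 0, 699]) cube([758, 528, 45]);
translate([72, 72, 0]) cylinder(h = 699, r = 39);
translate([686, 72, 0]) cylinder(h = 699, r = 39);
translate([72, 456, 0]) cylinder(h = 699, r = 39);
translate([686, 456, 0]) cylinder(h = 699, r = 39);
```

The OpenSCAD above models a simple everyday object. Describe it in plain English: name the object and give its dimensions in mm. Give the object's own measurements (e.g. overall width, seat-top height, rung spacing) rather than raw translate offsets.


A rectangular dining table. The top is 758×528×45 mm with its upper surface at z = 744 mm. It stands on four round legs of 78 mm diameter, each leg's bounding box inset 33 mm from the nearest pair of top edges, running from the floor to the underside of the top.


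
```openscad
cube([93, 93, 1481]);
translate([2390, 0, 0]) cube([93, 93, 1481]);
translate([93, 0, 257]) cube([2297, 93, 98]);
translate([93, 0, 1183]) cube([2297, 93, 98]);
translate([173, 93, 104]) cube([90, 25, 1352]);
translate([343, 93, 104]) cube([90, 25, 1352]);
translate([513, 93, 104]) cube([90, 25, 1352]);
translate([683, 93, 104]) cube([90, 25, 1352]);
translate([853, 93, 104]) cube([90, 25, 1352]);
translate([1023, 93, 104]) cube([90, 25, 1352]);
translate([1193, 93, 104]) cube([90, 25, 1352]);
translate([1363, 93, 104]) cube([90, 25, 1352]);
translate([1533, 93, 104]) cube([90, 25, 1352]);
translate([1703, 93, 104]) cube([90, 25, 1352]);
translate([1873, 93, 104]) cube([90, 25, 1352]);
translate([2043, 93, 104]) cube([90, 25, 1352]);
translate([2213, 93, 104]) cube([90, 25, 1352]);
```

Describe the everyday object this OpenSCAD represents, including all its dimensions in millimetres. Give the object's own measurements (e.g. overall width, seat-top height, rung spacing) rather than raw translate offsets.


A fence section. Two 93×93 mm posts, 1481 mm tall, stand on the floor with a clear span of 2297 mm between their inner faces. Two horizontal rails of 93×98 mm section span the gap between the posts with their undersides at z = 257 mm and z = 1183 mm, flush with the posts' −y face. 13 pickets, each 90 mm wide, 25 mm thick and 1352 mm tall, are fixed to the +y face of the rails with their bottoms at z = 104 mm, spaced across the span with a 80 mm gap after the −x post and between neighbouring pickets, with 87 mm left before the +x post.


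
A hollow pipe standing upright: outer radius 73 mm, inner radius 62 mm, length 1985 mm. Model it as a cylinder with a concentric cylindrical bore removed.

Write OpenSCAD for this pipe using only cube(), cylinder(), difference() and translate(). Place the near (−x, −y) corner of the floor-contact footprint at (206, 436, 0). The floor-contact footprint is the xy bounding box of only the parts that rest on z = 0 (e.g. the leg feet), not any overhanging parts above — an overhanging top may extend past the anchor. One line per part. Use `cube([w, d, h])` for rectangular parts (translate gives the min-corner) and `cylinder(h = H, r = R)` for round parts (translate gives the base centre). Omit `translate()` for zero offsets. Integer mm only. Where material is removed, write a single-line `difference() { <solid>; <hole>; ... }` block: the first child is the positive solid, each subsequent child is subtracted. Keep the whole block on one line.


difference() { translate([279, 509, 0]) cylinder(h = 1985, r = 73); translate([279, 509, 0]) cylinder(h = 1985, r = 62); }


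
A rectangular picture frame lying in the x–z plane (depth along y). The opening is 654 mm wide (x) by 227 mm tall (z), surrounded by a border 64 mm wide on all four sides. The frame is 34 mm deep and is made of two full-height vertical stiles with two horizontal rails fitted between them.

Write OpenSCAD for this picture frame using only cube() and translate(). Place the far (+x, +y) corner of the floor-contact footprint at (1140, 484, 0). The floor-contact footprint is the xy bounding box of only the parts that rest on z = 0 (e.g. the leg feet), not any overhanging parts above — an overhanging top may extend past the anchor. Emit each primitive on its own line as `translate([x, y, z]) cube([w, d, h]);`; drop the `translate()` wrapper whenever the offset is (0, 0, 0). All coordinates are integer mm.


translate([358, 450, 0]) cube([64, 34, 355]);
translate([1076, 450, 0]) cube([64, 34, 355]);
translate([422, 450, 0]) cube([654, 34, 64]);
translate([422, 450, 291]) cube([654, 34, 64]);


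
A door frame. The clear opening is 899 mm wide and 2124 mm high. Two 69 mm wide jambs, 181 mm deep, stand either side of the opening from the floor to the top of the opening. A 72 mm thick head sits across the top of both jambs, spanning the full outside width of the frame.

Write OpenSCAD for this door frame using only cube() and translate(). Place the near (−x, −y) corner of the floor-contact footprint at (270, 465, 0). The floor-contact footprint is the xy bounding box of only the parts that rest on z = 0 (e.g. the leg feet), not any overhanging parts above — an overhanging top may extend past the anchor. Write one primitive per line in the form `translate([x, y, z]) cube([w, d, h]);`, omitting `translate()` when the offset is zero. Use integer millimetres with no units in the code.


translate([270, 465, 0]) cube([69, 181, 2124]);
translate([1238, 465, 0]) cube([69, 181, 2124]);
translate([270, 465, 2124]) cube([1037, 181, 72]);


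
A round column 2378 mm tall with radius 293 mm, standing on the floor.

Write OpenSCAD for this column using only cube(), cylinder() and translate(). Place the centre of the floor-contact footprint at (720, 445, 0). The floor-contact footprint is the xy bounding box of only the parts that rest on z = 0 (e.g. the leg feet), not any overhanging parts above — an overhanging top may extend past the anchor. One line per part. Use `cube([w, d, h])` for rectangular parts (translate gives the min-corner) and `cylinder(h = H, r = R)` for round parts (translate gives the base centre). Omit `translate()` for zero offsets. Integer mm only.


translate([720, 445, 0]) cylinder(h = 2378, r = 293);


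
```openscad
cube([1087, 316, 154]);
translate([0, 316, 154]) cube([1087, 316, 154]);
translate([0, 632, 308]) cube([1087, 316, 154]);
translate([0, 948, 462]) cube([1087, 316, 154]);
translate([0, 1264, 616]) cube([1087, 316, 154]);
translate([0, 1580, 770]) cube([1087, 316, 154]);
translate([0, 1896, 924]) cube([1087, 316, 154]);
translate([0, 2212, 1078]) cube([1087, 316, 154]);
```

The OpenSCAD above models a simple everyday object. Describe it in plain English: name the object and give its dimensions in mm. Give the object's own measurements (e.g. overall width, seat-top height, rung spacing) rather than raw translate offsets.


A straight staircase of 8 solid steps. Each step is 1087 mm wide (x), 316 mm deep (y, the going) and 154 mm tall (the rise). The first step rests on the floor; each subsequent step sits one going further in +y and one rise higher in +z, directly behind and above the previous step with no overlap.


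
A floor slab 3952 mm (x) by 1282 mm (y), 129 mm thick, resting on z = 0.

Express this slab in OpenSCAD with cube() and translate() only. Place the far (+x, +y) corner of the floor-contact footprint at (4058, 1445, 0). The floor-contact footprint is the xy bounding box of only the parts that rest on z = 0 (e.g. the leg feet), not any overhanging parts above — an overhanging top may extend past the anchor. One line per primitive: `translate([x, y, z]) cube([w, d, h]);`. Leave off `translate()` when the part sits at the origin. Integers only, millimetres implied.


translate([106, 163, 0]) cube([3952, 1282, 129]);


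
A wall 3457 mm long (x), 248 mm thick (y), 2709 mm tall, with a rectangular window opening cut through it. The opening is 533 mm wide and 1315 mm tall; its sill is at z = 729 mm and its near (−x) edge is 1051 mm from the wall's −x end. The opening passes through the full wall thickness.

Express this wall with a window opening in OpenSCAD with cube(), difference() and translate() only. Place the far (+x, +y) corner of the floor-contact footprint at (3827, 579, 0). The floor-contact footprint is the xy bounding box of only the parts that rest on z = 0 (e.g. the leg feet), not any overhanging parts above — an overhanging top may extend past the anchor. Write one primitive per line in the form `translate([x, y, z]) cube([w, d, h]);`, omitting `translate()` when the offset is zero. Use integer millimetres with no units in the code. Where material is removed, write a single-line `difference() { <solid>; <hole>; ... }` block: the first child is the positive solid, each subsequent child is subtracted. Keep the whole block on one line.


difference() { translate([370, 331, 0]) cube([3457, 248, 2709]); translate([1421, 331, 729]) cube([533, 248, 1315]); }


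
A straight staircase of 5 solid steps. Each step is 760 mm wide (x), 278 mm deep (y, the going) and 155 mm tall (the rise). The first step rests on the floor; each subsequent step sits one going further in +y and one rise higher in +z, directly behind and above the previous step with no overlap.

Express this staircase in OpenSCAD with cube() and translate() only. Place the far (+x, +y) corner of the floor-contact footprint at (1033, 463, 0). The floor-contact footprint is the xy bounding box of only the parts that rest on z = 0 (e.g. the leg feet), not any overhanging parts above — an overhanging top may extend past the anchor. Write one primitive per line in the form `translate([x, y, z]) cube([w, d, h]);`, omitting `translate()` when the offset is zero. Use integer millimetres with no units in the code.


translate([273, 185, 0]) cube([760, 278, 155]);
translate([273, 463, 155]) cube([760, 278, 155]);
translate([273, 741, 310]) cube([760, 278, 155]);
translate([273, 1019, 465]) cube([760, 278, 155]);
translate([273, 1297, 620]) cube([760, 278, 155]);


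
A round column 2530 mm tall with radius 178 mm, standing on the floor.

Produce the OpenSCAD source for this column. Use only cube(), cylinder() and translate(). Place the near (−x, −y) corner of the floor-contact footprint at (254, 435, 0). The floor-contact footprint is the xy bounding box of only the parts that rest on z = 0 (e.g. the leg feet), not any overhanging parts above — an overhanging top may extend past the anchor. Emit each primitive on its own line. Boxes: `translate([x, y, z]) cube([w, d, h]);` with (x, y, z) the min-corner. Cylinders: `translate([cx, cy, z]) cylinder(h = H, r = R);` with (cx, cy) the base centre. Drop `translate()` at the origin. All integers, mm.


translate([432, 613, 0]) cylinder(h = 2530, r = 178);


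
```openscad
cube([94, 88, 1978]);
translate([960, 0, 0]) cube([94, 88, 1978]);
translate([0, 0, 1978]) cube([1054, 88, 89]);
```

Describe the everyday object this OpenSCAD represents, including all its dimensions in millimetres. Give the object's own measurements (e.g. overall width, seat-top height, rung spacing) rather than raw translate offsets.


A door frame. The clear opening is 866 mm wide and 1978 mm high. Two 94 mm wide jambs, 88 mm deep, stand either side of the opening from the floor to the top of the opening. A 89 mm thick head sits across the top of both jambs, spanning the full outside width of the frame.


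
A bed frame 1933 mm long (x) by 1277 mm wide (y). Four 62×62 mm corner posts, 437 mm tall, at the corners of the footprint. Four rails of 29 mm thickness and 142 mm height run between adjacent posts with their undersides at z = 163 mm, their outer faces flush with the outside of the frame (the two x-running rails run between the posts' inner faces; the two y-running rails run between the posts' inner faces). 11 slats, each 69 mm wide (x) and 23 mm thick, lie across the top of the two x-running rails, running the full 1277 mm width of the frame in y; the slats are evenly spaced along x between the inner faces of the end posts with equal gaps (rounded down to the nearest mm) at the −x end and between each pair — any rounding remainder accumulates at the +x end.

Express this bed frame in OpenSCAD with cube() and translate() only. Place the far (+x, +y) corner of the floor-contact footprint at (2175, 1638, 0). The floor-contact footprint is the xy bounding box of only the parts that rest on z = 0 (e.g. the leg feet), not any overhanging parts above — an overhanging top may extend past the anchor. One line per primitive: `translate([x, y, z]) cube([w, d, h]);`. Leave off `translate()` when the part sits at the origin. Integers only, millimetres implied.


// slat z = rail_z + rail_h = 163 + 142 = 305
// slat gap = ⌊(1809 − 11·69) / 12⌋ = 87
translate([242, 361, 0]) cube([62, 62, 437]);
translate([242, 1576, 0]) cube([62, 62, 437]);
translate([2113, 361, 0]) cube([62, 62, 437]);
translate([2113, 1576, 0]) cube([62, 62, 437]);
translate([304, 361, 163]) cube([1809, 29, 142]);
translate([304, 1609, 163]) cube([1809, 29, 142]);
translate([242, 423, 163]) cube([29, 1153, 142]);
translate([2146, 423, 163]) cube([29, 1153, 142]);
translate([391, 361, 305]) cube([69, 1277, 23]);
translate([547, 361, 305]) cube([69, 1277, 23]);
translate([703, 361, 305]) cube([69, 1277, 23]);
translate([859, 361, 305]) cube([69, 1277, 23]);
translate([1015, 361, 305]) cube([69, 1277, 23]);
translate([1171, 361, 305]) cube([69, 1277, 23]);
translate([1327, 361, 305]) cube([69, 1277, 23]);
translate([1483, 361, 305]) cube([69, 1277, 23]);
translate([1639, 361, 305]) cube([69, 1277, 23]);
translate([1795, 361, 305]) cube([69, 1277, 23]);
translate([1951, 361, 305]) cube([69, 1277, 23]);
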